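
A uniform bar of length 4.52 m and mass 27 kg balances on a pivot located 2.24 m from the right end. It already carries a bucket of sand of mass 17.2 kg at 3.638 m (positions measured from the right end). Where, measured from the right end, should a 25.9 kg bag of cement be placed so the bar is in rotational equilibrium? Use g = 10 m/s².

x ≈ 1.29 m from the right end

Taking torques about the pivot (at 2.24 m from the right end):
Beam weight: 27 × 10 = 270 N down at 2.26 m → arm 0.02 m, τ = 270 × 0.02 = 5.4 N·m counterclockwise.
Bucket of sand: 17.2 × 10 = 172 N down at 3.638 m → arm 1.398 m, τ = 172 × 1.398 = 240.5 N·m counterclockwise.
Net moment of existing loads = 245.9 N·m counterclockwise.
The bag of cement weighs 25.9 × 10 = 259 N and must supply an equal clockwise moment, so its lever arm about the pivot is 245.9 / 259 = 0.949 m.
That puts it at 2.24 − 0.949 = 1.29 m from the right end.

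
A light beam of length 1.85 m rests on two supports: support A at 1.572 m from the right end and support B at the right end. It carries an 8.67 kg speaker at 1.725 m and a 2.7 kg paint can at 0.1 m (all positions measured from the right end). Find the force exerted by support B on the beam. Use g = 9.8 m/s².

Choose support A as the axis so its reaction then has zero moment arm.
Speaker: 8.67 × 9.8 = 84.97 N down at 1.725 m → arm 0.153 m, τ = 84.97 × 0.153 = 13 N·m counterclockwise.
Paint can: 2.7 × 9.8 = 26.46 N down at 0.1 m → arm 1.472 m, τ = 26.46 × 1.472 = 38.95 N·m clockwise.
Net load moment about support A = 25.95 N·m clockwise.
Reaction R at support B is upward at 0 m, arm 1.572 m → moment R × 1.572 counterclockwise.
Setting net torque to zero: R × 1.572 = 25.95 → R = 16.5 N.

R_B ≈ 16.5 N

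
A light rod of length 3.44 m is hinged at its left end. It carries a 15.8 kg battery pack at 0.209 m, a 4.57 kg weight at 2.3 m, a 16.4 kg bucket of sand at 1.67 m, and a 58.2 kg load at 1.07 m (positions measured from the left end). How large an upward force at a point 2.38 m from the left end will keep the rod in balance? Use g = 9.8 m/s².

About the left end:
Battery pack: 15.8 × 9.8 = 154.8 N down at 0.209 m → arm 0.209 m, τ = 154.8 × 0.209 = 32.35 N·m clockwise.
Weight: 4.57 × 9.8 = 44.79 N down at 2.3 m → arm 2.3 m, τ = 44.79 × 2.3 = 103 N·m clockwise.
Bucket of sand: 16.4 × 9.8 = 160.7 N down at 1.67 m → arm 1.67 m, τ = 160.7 × 1.67 = 268.4 N·m clockwise.
Load: 58.2 × 9.8 = 570.4 N down at 1.07 m → arm 1.07 m, τ = 570.4 × 1.07 = 610.3 N·m clockwise.
Net moment of the loads = 1014 N·m clockwise.
The upward force F acts at a point 2.38 m from the left end, arm 2.38 m, giving F × 2.38 counterclockwise.
Setting net torque to zero: F × 2.38 = 1014 → F = 1014 / 2.38 = 426 N.

F ≈ 426 N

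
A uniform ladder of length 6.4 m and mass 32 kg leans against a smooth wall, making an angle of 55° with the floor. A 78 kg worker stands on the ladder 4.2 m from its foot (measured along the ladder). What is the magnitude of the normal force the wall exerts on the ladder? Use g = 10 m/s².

N_wall ≈ 470 N

Take moments about the foot of the ladder.
Ladder weight 32×10 = 320 N acts at 3.2 m along the ladder; its horizontal arm is 3.2·cos55° = 1.835 m → τ = 587.2 N·m clockwise.
Worker: 78×10 = 780 N at 4.2 m → arm 2.409 m → τ = 1879 N·m clockwise.
Wall normal N acts horizontally at the top; its moment arm is the height L sinθ = 6.4·sin55° = 5.243 m, counterclockwise.
For rotational equilibrium, N × 5.243 = 2466, so N = 470 N.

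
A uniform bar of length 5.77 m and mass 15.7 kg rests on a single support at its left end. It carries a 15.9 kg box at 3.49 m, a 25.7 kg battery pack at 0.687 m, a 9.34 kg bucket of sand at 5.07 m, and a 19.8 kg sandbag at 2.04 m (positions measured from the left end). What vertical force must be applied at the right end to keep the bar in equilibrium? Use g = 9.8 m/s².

Sum moments about the left end (the unknown pivot reaction has zero arm there).
Beam weight: 15.7 × 9.8 = 153.9 N down at 2.885 m → arm 2.885 m, τ = 153.9 × 2.885 = 444 N·m clockwise.
Box: 15.9 × 9.8 = 155.8 N down at 3.49 m → arm 3.49 m, τ = 155.8 × 3.49 = 543.7 N·m clockwise.
Battery pack: 25.7 × 9.8 = 251.9 N down at 0.687 m → arm 0.687 m, τ = 251.9 × 0.687 = 173.1 N·m clockwise.
Bucket of sand: 9.34 × 9.8 = 91.53 N down at 5.07 m → arm 5.07 m, τ = 91.53 × 5.07 = 464.1 N·m clockwise.
Sandbag: 19.8 × 9.8 = 194 N down at 2.04 m → arm 2.04 m, τ = 194 × 2.04 = 395.8 N·m clockwise.
Net moment of the loads = 2021 N·m clockwise.
The upward force F acts at the right end, arm 5.77 m, giving F × 5.77 counterclockwise.
Στ = 0 ⇒ F × 5.77 = 2021 ⇒ F = 2021 / 5.77 = 350 N.

F ≈ 350 N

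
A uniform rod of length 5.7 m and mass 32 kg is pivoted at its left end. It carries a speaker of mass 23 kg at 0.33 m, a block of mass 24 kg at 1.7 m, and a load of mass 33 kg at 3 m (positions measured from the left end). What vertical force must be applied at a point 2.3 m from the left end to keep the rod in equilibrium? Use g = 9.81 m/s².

F ≈ 1020 N

Taking torques about the left end:
Beam weight: 32 × 9.81 = 313.9 N down at 2.85 m → arm 2.85 m, τ = 313.9 × 2.85 = 894.6 N·m clockwise.
Speaker: 23 × 9.81 = 225.6 N down at 0.33 m → arm 0.33 m, τ = 225.6 × 0.33 = 74.45 N·m clockwise.
Block: 24 × 9.81 = 235.4 N down at 1.7 m → arm 1.7 m, τ = 235.4 × 1.7 = 400.2 N·m clockwise.
Load: 33 × 9.81 = 323.7 N down at 3 m → arm 3 m, τ = 323.7 × 3 = 971.1 N·m clockwise.
Net moment of the loads = 2340 N·m clockwise.
The upward force F acts at a point 2.3 m from the left end, arm 2.3 m, giving F × 2.3 counterclockwise.
For rotational equilibrium, F × 2.3 = 2340, so F = 2340 / 2.3 = 1020 N.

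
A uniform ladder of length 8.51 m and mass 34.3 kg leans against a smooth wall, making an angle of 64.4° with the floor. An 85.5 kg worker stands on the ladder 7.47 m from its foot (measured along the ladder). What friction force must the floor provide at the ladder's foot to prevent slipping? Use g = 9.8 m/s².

f ≈ 433 N

Choose the foot of the ladder as the axis so the floor normal and friction both act there and drop out.
Ladder weight 34.3×9.8 = 336.1 N acts at 4.255 m along the ladder; its horizontal arm is 4.255·cos64.4° = 1.839 m → τ = 618.1 N·m clockwise.
Worker: 85.5×9.8 = 837.9 N at 7.47 m → arm 3.228 m → τ = 2705 N·m clockwise.
Wall normal N acts horizontally at the top; its moment arm is the height L sinθ = 8.51·sin64.4° = 7.675 m, counterclockwise.
For rotational equilibrium, N × 7.675 = 3323, so N = 433 N.
ΣFx = 0: friction at the foot balances the wall's push, so f = N_wall = 433 N.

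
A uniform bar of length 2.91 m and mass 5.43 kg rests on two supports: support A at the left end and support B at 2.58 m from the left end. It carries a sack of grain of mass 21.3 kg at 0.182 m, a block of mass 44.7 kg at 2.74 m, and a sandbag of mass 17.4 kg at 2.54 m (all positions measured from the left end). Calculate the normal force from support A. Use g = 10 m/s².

Take moments about support B.
Beam weight: 5.43 × 10 = 54.3 N down at 1.455 m → arm 1.125 m, τ = 54.3 × 1.125 = 61.09 N·m counterclockwise.
Sack of grain: 21.3 × 10 = 213 N down at 0.182 m → arm 2.398 m, τ = 213 × 2.398 = 510.8 N·m counterclockwise.
Block: 44.7 × 10 = 447 N down at 2.74 m → arm 0.16 m, τ = 447 × 0.16 = 71.52 N·m clockwise.
Sandbag: 17.4 × 10 = 174 N down at 2.54 m → arm 0.04 m, τ = 174 × 0.04 = 6.96 N·m counterclockwise.
Net load moment about support B = 507.3 N·m counterclockwise.
Reaction R at support A is upward at 0 m, arm 2.58 m → moment R × 2.58 clockwise.
Setting net torque to zero: R × 2.58 = 507.3 → R = 197 N.

R_A ≈ 197 N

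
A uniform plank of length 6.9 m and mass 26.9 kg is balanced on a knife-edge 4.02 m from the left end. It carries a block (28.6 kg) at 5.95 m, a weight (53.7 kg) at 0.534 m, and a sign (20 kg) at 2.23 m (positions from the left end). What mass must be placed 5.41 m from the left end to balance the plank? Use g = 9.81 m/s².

m ≈ 132 kg

Taking torques about the knife-edge (at 4.02 m from the left end):
Beam weight: 26.9 × 9.81 = 263.9 N down at 3.45 m → arm 0.57 m, τ = 263.9 × 0.57 = 150.4 N·m counterclockwise.
Block: 28.6 × 9.81 = 280.6 N down at 5.95 m → arm 1.93 m, τ = 280.6 × 1.93 = 541.6 N·m clockwise.
Weight: 53.7 × 9.81 = 526.8 N down at 0.534 m → arm 3.486 m, τ = 526.8 × 3.486 = 1836 N·m counterclockwise.
Sign: 20 × 9.81 = 196.2 N down at 2.23 m → arm 1.79 m, τ = 196.2 × 1.79 = 351.2 N·m counterclockwise.
Net moment of known loads = 1796 N·m counterclockwise.
An unknown mass m at 5.41 m has arm 1.39 m; its moment is m·g·1.39 clockwise.
Setting net torque to zero: m × 9.81 × 1.39 = 1796 → m = 1796 / (9.81 × 1.39) = 132 kg.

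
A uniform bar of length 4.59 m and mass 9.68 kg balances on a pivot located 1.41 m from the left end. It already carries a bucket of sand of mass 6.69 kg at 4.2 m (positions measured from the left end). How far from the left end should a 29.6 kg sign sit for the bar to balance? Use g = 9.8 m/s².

x ≈ 0.49 m from the left end

About the pivot (at 1.41 m from the left end):
Beam weight: 9.68 × 9.8 = 94.86 N down at 2.295 m → arm 0.885 m, τ = 94.86 × 0.885 = 83.95 N·m clockwise.
Bucket of sand: 6.69 × 9.8 = 65.56 N down at 4.2 m → arm 2.79 m, τ = 65.56 × 2.79 = 182.9 N·m clockwise.
Net moment of existing loads = 266.9 N·m clockwise.
The sign weighs 29.6 × 9.8 = 290.1 N and must supply an equal counterclockwise moment, so its lever arm about the pivot is 266.9 / 290.1 = 0.92 m.
That puts it at 1.41 − 0.92 = 0.49 m from the left end.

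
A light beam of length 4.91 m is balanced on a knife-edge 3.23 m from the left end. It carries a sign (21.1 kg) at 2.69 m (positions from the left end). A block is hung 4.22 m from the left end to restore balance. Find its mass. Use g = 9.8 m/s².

Take moments about the knife-edge (at 3.23 m from the left end).
Sign: 21.1 × 9.8 = 206.8 N down at 2.69 m → arm 0.54 m, τ = 206.8 × 0.54 = 111.7 N·m counterclockwise.
Net moment of known loads = 111.7 N·m counterclockwise.
An unknown mass m at 4.22 m has arm 0.99 m; its moment is m·g·0.99 clockwise.
Balancing moments: m × 9.8 × 0.99 = 111.7, giving m = 111.7 / (9.8 × 0.99) = 11.5 kg.

m ≈ 11.5 kg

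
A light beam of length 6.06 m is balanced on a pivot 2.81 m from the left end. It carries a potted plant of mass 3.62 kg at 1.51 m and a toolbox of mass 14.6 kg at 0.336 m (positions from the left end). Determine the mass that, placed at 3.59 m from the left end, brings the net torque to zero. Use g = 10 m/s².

Choose the pivot (at 2.81 m from the left end) as the axis so the support reaction has zero arm there.
Potted plant: 3.62 × 10 = 36.2 N down at 1.51 m → arm 1.3 m, τ = 36.2 × 1.3 = 47.06 N·m counterclockwise.
Toolbox: 14.6 × 10 = 146 N down at 0.336 m → arm 2.474 m, τ = 146 × 2.474 = 361.2 N·m counterclockwise.
Net moment of known loads = 408.3 N·m counterclockwise.
An unknown mass m at 3.59 m has arm 0.78 m; its moment is m·g·0.78 clockwise.
Balancing moments: m × 10 × 0.78 = 408.3, giving m = 408.3 / (10 × 0.78) = 52.3 kg.

m ≈ 52.3 kg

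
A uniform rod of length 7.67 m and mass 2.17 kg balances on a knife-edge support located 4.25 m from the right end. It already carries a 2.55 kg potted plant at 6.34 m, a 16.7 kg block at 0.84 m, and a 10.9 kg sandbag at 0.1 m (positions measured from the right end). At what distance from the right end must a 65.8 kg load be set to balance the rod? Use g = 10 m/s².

x ≈ 5.74 m from the right end

About the knife-edge support (at 4.25 m from the right end):
Beam weight: 2.17 × 10 = 21.7 N down at 3.835 m → arm 0.415 m, τ = 21.7 × 0.415 = 9.005 N·m clockwise.
Potted plant: 2.55 × 10 = 25.5 N down at 6.34 m → arm 2.09 m, τ = 25.5 × 2.09 = 53.29 N·m counterclockwise.
Block: 16.7 × 10 = 167 N down at 0.84 m → arm 3.41 m, τ = 167 × 3.41 = 569.5 N·m clockwise.
Sandbag: 10.9 × 10 = 109 N down at 0.1 m → arm 4.15 m, τ = 109 × 4.15 = 452.4 N·m clockwise.
Net moment of existing loads = 977.6 N·m clockwise.
The load weighs 65.8 × 10 = 658 N and must supply an equal counterclockwise moment, so its lever arm about the knife-edge support is 977.6 / 658 = 1.49 m.
That puts it at 4.25 + 1.49 = 5.74 m from the right end.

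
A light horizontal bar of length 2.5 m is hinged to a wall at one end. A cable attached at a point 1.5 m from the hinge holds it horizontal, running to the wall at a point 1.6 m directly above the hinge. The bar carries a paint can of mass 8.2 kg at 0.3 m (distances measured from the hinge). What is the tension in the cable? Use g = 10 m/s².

T ≈ 22.5 N

Taking torques about the hinge:
Paint can: 8.2 × 10 = 82 N down at 0.3 m → arm 0.3 m, τ = 82 × 0.3 = 24.6 N·m clockwise.
Total clockwise load moment = 24.6 N·m.
The cable tension T acts at 1.5 m; only its component perpendicular to the bar, T sinθ, produces torque. sinθ = h/√(h²+d²) = 1.6/√(1.6²+1.5²) = 0.7295.
Στ = 0 ⇒ T × 1.5 × 0.7295 = 24.6 ⇒ T = 24.6 / 1.094 = 22.5 N.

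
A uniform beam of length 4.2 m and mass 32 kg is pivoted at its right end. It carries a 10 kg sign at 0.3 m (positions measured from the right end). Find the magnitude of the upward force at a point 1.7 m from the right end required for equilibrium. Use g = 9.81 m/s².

Sum moments about the right end (the unknown pivot reaction has zero arm there).
Beam weight: 32 × 9.81 = 313.9 N down at 2.1 m → arm 2.1 m, τ = 313.9 × 2.1 = 659.2 N·m counterclockwise.
Sign: 10 × 9.81 = 98.1 N down at 0.3 m → arm 0.3 m, τ = 98.1 × 0.3 = 29.43 N·m counterclockwise.
Net moment of the loads = 688.6 N·m counterclockwise.
The upward force F acts at a point 1.7 m from the right end, arm 1.7 m, giving F × 1.7 clockwise.
Στ = 0 ⇒ F × 1.7 = 688.6 ⇒ F = 688.6 / 1.7 = 405 N.

F ≈ 405 N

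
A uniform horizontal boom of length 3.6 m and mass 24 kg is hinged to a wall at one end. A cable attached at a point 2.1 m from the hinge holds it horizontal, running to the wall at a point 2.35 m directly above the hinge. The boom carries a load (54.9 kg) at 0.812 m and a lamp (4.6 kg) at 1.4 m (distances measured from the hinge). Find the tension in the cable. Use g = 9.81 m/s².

Taking torques about the hinge:
Beam weight: 24 × 9.81 = 235.4 N down at 1.8 m → arm 1.8 m, τ = 235.4 × 1.8 = 423.7 N·m clockwise.
Load: 54.9 × 9.81 = 538.6 N down at 0.812 m → arm 0.812 m, τ = 538.6 × 0.812 = 437.3 N·m clockwise.
Lamp: 4.6 × 9.81 = 45.13 N down at 1.4 m → arm 1.4 m, τ = 45.13 × 1.4 = 63.18 N·m clockwise.
Total clockwise load moment = 924.2 N·m.
The cable tension T acts at 2.1 m; only its component perpendicular to the boom, T sinθ, produces torque. sinθ = h/√(h²+d²) = 2.35/√(2.35²+2.1²) = 0.7457.
For rotational equilibrium, T × 2.1 × 0.7457 = 924.2, so T = 924.2 / 1.566 = 590 N.

T ≈ 590 N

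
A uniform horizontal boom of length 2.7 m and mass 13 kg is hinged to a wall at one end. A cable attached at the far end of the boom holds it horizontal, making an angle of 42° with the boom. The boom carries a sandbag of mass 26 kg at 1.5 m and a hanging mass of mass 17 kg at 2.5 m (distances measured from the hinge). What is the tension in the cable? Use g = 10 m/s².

Taking torques about the hinge:
Beam weight: 13 × 10 = 130 N down at 1.35 m → arm 1.35 m, τ = 130 × 1.35 = 175.5 N·m clockwise.
Sandbag: 26 × 10 = 260 N down at 1.5 m → arm 1.5 m, τ = 260 × 1.5 = 390 N·m clockwise.
Hanging mass: 17 × 10 = 170 N down at 2.5 m → arm 2.5 m, τ = 170 × 2.5 = 425 N·m clockwise.
Total clockwise load moment = 990.5 N·m.
The cable tension T acts at 2.7 m; only its component perpendicular to the boom, T sinθ, produces torque. sin 42° = 0.6691.
Balancing moments: T × 2.7 × 0.6691 = 990.5, giving T = 990.5 / 1.807 = 548 N.

T ≈ 548 N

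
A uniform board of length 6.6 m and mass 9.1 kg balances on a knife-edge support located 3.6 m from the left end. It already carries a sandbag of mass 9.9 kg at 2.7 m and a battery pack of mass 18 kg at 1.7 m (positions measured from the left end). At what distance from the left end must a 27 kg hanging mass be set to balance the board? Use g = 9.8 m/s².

Taking torques about the knife-edge support (at 3.6 m from the left end):
Beam weight: 9.1 × 9.8 = 89.18 N down at 3.3 m → arm 0.3 m, τ = 89.18 × 0.3 = 26.75 N·m counterclockwise.
Sandbag: 9.9 × 9.8 = 97.02 N down at 2.7 m → arm 0.9 m, τ = 97.02 × 0.9 = 87.32 N·m counterclockwise.
Battery pack: 18 × 9.8 = 176.4 N down at 1.7 m → arm 1.9 m, τ = 176.4 × 1.9 = 335.2 N·m counterclockwise.
Net moment of existing loads = 449.3 N·m counterclockwise.
The hanging mass weighs 27 × 9.8 = 264.6 N and must supply an equal clockwise moment, so its lever arm about the knife-edge support is 449.3 / 264.6 = 1.7 m.
That puts it at 3.6 + 1.7 = 5.3 m from the left end.

x ≈ 5.3 m from the left end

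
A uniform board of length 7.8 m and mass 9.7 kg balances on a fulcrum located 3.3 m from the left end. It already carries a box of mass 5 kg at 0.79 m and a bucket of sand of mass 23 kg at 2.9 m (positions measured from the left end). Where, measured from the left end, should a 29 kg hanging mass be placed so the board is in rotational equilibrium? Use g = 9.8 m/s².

x ≈ 3.85 m from the left end

Choose the fulcrum (at 3.3 m from the left end) as the axis so the support reaction has zero arm there.
Beam weight: 9.7 × 9.8 = 95.06 N down at 3.9 m → arm 0.6 m, τ = 95.06 × 0.6 = 57.04 N·m clockwise.
Box: 5 × 9.8 = 49 N down at 0.79 m → arm 2.51 m, τ = 49 × 2.51 = 123 N·m counterclockwise.
Bucket of sand: 23 × 9.8 = 225.4 N down at 2.9 m → arm 0.4 m, τ = 225.4 × 0.4 = 90.16 N·m counterclockwise.
Net moment of existing loads = 156.1 N·m counterclockwise.
The hanging mass weighs 29 × 9.8 = 284.2 N and must supply an equal clockwise moment, so its lever arm about the fulcrum is 156.1 / 284.2 = 0.549 m.
That puts it at 3.3 + 0.549 = 3.85 m from the left end.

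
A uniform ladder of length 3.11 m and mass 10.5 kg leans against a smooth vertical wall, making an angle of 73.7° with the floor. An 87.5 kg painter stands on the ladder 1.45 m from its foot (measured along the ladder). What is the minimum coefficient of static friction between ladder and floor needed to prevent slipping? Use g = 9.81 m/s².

Sum moments about the foot of the ladder (the floor normal and friction both act there and drop out).
Ladder weight 10.5×9.81 = 103 N acts at 1.555 m along the ladder; its horizontal arm is 1.555·cos73.7° = 0.4364 m → τ = 44.95 N·m clockwise.
Painter: 87.5×9.81 = 858.4 N at 1.45 m → arm 0.407 m → τ = 349.4 N·m clockwise.
Wall normal N acts horizontally at the top; its moment arm is the height L sinθ = 3.11·sin73.7° = 2.985 m, counterclockwise.
For rotational equilibrium, N × 2.985 = 394.3, so N = 132.1 N.
ΣFx = 0 ⇒ f = N_wall = 132.1 N. ΣFy = 0 ⇒ N_floor = 961.4 N.
μ_min = f / N_floor = 132.1 / 961.4 = 0.137.

μ_min ≈ 0.137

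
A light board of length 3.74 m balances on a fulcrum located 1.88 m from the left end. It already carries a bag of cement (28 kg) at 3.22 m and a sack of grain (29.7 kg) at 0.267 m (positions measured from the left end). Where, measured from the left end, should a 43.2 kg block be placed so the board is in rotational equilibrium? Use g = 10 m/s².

Taking torques about the fulcrum (at 1.88 m from the left end):
Bag of cement: 28 × 10 = 280 N down at 3.22 m → arm 1.34 m, τ = 280 × 1.34 = 375.2 N·m clockwise.
Sack of grain: 29.7 × 10 = 297 N down at 0.267 m → arm 1.613 m, τ = 297 × 1.613 = 479.1 N·m counterclockwise.
Net moment of existing loads = 103.9 N·m counterclockwise.
The block weighs 43.2 × 10 = 432 N and must supply an equal clockwise moment, so its lever arm about the fulcrum is 103.9 / 432 = 0.241 m.
That puts it at 1.88 + 0.241 = 2.12 m from the left end.

x ≈ 2.12 m from the left end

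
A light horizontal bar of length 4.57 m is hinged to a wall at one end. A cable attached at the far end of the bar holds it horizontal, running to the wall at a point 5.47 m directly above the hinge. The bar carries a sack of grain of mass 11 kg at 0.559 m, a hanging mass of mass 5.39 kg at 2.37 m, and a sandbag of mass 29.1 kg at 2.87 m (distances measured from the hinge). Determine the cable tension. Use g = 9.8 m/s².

T ≈ 286 N

Take moments about the hinge.
Sack of grain: 11 × 9.8 = 107.8 N down at 0.559 m → arm 0.559 m, τ = 107.8 × 0.559 = 60.26 N·m clockwise.
Hanging mass: 5.39 × 9.8 = 52.82 N down at 2.37 m → arm 2.37 m, τ = 52.82 × 2.37 = 125.2 N·m clockwise.
Sandbag: 29.1 × 9.8 = 285.2 N down at 2.87 m → arm 2.87 m, τ = 285.2 × 2.87 = 818.5 N·m clockwise.
Total clockwise load moment = 1004 N·m.
The cable tension T acts at 4.57 m; only its component perpendicular to the bar, T sinθ, produces torque. sinθ = h/√(h²+d²) = 5.47/√(5.47²+4.57²) = 0.7674.
Στ = 0 ⇒ T × 4.57 × 0.7674 = 1004 ⇒ T = 1004 / 3.507 = 286 N.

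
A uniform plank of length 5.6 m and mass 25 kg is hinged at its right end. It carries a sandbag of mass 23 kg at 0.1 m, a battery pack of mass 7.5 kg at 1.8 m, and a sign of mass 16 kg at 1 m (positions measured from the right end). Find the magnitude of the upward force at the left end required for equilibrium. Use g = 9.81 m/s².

Taking torques about the right end:
Beam weight: 25 × 9.81 = 245.2 N down at 2.8 m → arm 2.8 m, τ = 245.2 × 2.8 = 686.6 N·m counterclockwise.
Sandbag: 23 × 9.81 = 225.6 N down at 0.1 m → arm 0.1 m, τ = 225.6 × 0.1 = 22.56 N·m counterclockwise.
Battery pack: 7.5 × 9.81 = 73.58 N down at 1.8 m → arm 1.8 m, τ = 73.58 × 1.8 = 132.4 N·m counterclockwise.
Sign: 16 × 9.81 = 157 N down at 1 m → arm 1 m, τ = 157 × 1 = 157 N·m counterclockwise.
Net moment of the loads = 998.6 N·m counterclockwise.
The upward force F acts at the left end, arm 5.6 m, giving F × 5.6 clockwise.
For rotational equilibrium, F × 5.6 = 998.6, so F = 998.6 / 5.6 = 178 N.

F ≈ 178 N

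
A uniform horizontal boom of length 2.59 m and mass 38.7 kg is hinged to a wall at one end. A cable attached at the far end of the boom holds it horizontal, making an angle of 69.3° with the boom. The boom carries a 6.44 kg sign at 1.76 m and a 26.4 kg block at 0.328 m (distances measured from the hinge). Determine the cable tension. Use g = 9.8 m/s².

T ≈ 284 N

About the hinge:
Beam weight: 38.7 × 9.8 = 379.3 N down at 1.295 m → arm 1.295 m, τ = 379.3 × 1.295 = 491.2 N·m clockwise.
Sign: 6.44 × 9.8 = 63.11 N down at 1.76 m → arm 1.76 m, τ = 63.11 × 1.76 = 111.1 N·m clockwise.
Block: 26.4 × 9.8 = 258.7 N down at 0.328 m → arm 0.328 m, τ = 258.7 × 0.328 = 84.85 N·m clockwise.
Total clockwise load moment = 687.1 N·m.
The cable tension T acts at 2.59 m; only its component perpendicular to the boom, T sinθ, produces torque. sin 69.3° = 0.9354.
Στ = 0 ⇒ T × 2.59 × 0.9354 = 687.1 ⇒ T = 687.1 / 2.423 = 284 N.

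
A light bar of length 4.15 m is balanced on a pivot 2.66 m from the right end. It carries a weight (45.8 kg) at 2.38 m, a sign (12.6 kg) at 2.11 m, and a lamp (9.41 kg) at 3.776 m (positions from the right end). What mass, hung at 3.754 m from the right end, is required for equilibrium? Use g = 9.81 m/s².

m ≈ 8.46 kg

Choose the pivot (at 2.66 m from the right end) as the axis so the support reaction has zero arm there.
Weight: 45.8 × 9.81 = 449.3 N down at 2.38 m → arm 0.28 m, τ = 449.3 × 0.28 = 125.8 N·m clockwise.
Sign: 12.6 × 9.81 = 123.6 N down at 2.11 m → arm 0.55 m, τ = 123.6 × 0.55 = 67.98 N·m clockwise.
Lamp: 9.41 × 9.81 = 92.31 N down at 3.776 m → arm 1.116 m, τ = 92.31 × 1.116 = 103 N·m counterclockwise.
Net moment of known loads = 90.78 N·m clockwise.
An unknown mass m at 3.754 m has arm 1.094 m; its moment is m·g·1.094 counterclockwise.
Στ = 0 ⇒ m × 9.81 × 1.094 = 90.78 ⇒ m = 90.78 / (9.81 × 1.094) = 8.46 kg.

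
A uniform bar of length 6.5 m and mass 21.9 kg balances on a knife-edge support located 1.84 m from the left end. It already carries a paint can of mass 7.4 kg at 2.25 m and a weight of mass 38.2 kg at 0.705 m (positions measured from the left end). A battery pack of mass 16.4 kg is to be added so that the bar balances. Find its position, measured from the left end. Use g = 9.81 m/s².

Sum moments about the knife-edge support (at 1.84 m from the left end) (the support reaction has zero arm there).
Beam weight: 21.9 × 9.81 = 214.8 N down at 3.25 m → arm 1.41 m, τ = 214.8 × 1.41 = 302.9 N·m clockwise.
Paint can: 7.4 × 9.81 = 72.59 N down at 2.25 m → arm 0.41 m, τ = 72.59 × 0.41 = 29.76 N·m clockwise.
Weight: 38.2 × 9.81 = 374.7 N down at 0.705 m → arm 1.135 m, τ = 374.7 × 1.135 = 425.3 N·m counterclockwise.
Net moment of existing loads = 92.64 N·m counterclockwise.
The battery pack weighs 16.4 × 9.81 = 160.9 N and must supply an equal clockwise moment, so its lever arm about the knife-edge support is 92.64 / 160.9 = 0.576 m.
That puts it at 1.84 + 0.576 = 2.42 m from the left end.

x ≈ 2.42 m from the left end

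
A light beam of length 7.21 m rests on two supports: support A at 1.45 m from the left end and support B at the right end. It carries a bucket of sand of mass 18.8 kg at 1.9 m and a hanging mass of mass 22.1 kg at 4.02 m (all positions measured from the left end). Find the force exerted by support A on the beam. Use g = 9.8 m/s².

R_A ≈ 290 N

About support B:
Bucket of sand: 18.8 × 9.8 = 184.2 N down at 1.9 m → arm 5.31 m, τ = 184.2 × 5.31 = 978.1 N·m counterclockwise.
Hanging mass: 22.1 × 9.8 = 216.6 N down at 4.02 m → arm 3.19 m, τ = 216.6 × 3.19 = 691 N·m counterclockwise.
Net load moment about support B = 1669 N·m counterclockwise.
Reaction R at support A is upward at 1.45 m, arm 5.76 m → moment R × 5.76 clockwise.
Setting net torque to zero: R × 5.76 = 1669 → R = 290 N.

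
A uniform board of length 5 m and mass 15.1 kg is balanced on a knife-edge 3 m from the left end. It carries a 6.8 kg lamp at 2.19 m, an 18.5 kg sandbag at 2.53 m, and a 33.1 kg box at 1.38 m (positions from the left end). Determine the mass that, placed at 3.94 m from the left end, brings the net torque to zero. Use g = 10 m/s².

m ≈ 80.2 kg

About the knife-edge (at 3 m from the left end):
Beam weight: 15.1 × 10 = 151 N down at 2.5 m → arm 0.5 m, τ = 151 × 0.5 = 75.5 N·m counterclockwise.
Lamp: 6.8 × 10 = 68 N down at 2.19 m → arm 0.81 m, τ = 68 × 0.81 = 55.08 N·m counterclockwise.
Sandbag: 18.5 × 10 = 185 N down at 2.53 m → arm 0.47 m, τ = 185 × 0.47 = 86.95 N·m counterclockwise.
Box: 33.1 × 10 = 331 N down at 1.38 m → arm 1.62 m, τ = 331 × 1.62 = 536.2 N·m counterclockwise.
Net moment of known loads = 753.7 N·m counterclockwise.
An unknown mass m at 3.94 m has arm 0.94 m; its moment is m·g·0.94 clockwise.
Στ = 0 ⇒ m × 10 × 0.94 = 753.7 ⇒ m = 753.7 / (10 × 0.94) = 80.2 kg.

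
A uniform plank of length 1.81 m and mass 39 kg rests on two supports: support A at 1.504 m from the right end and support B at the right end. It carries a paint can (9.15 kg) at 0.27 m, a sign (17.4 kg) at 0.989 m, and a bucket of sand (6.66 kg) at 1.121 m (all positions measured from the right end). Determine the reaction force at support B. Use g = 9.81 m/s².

Take moments about support A.
Beam weight: 39 × 9.81 = 382.6 N down at 0.905 m → arm 0.599 m, τ = 382.6 × 0.599 = 229.2 N·m clockwise.
Paint can: 9.15 × 9.81 = 89.76 N down at 0.27 m → arm 1.234 m, τ = 89.76 × 1.234 = 110.8 N·m clockwise.
Sign: 17.4 × 9.81 = 170.7 N down at 0.989 m → arm 0.515 m, τ = 170.7 × 0.515 = 87.91 N·m clockwise.
Bucket of sand: 6.66 × 9.81 = 65.33 N down at 1.121 m → arm 0.383 m, τ = 65.33 × 0.383 = 25.02 N·m clockwise.
Net load moment about support A = 452.9 N·m clockwise.
Reaction R at support B is upward at 0 m, arm 1.504 m → moment R × 1.504 counterclockwise.
Στ = 0 ⇒ R × 1.504 = 452.9 ⇒ R = 301 N.

R_B ≈ 301 N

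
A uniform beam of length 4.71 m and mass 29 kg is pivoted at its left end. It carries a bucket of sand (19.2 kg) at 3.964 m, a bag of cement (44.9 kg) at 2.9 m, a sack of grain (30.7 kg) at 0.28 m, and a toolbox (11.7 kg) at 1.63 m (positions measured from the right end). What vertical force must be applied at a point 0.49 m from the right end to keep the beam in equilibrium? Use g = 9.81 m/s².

Sum moments about the left end (the unknown pivot reaction has zero arm there).
Beam weight: 29 × 9.81 = 284.5 N down at 2.355 m → arm 2.355 m, τ = 284.5 × 2.355 = 670 N·m clockwise.
Bucket of sand: 19.2 × 9.81 = 188.4 N down at 3.964 m → arm 0.746 m, τ = 188.4 × 0.746 = 140.5 N·m clockwise.
Bag of cement: 44.9 × 9.81 = 440.5 N down at 2.9 m → arm 1.81 m, τ = 440.5 × 1.81 = 797.3 N·m clockwise.
Sack of grain: 30.7 × 9.81 = 301.2 N down at 0.28 m → arm 4.43 m, τ = 301.2 × 4.43 = 1334 N·m clockwise.
Toolbox: 11.7 × 9.81 = 114.8 N down at 1.63 m → arm 3.08 m, τ = 114.8 × 3.08 = 353.6 N·m clockwise.
Net moment of the loads = 3295 N·m clockwise.
The upward force F acts at a point 0.49 m from the right end, arm 4.22 m, giving F × 4.22 counterclockwise.
For rotational equilibrium, F × 4.22 = 3295, so F = 3295 / 4.22 = 781 N.

F ≈ 781 N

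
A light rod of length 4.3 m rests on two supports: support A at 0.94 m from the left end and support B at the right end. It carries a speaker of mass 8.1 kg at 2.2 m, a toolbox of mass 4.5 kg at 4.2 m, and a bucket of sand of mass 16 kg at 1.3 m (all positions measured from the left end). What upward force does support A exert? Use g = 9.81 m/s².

R_A ≈ 191 N

Taking torques about support B:
Speaker: 8.1 × 9.81 = 79.46 N down at 2.2 m → arm 2.1 m, τ = 79.46 × 2.1 = 166.9 N·m counterclockwise.
Toolbox: 4.5 × 9.81 = 44.15 N down at 4.2 m → arm 0.1 m, τ = 44.15 × 0.1 = 4.415 N·m counterclockwise.
Bucket of sand: 16 × 9.81 = 157 N down at 1.3 m → arm 3 m, τ = 157 × 3 = 471 N·m counterclockwise.
Net load moment about support B = 642.3 N·m counterclockwise.
Reaction R at support A is upward at 0.94 m, arm 3.36 m → moment R × 3.36 clockwise.
For rotational equilibrium, R × 3.36 = 642.3, so R = 191 N.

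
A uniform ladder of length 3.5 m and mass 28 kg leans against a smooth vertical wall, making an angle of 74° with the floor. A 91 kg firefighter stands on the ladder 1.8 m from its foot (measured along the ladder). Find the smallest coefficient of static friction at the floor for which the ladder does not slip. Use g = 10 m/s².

Sum moments about the foot of the ladder (the floor normal and friction both act there and drop out).
Ladder weight 28×10 = 280 N acts at 1.75 m along the ladder; its horizontal arm is 1.75·cos74° = 0.4824 m → τ = 135.1 N·m clockwise.
Firefighter: 91×10 = 910 N at 1.8 m → arm 0.4961 m → τ = 451.5 N·m clockwise.
Wall normal N acts horizontally at the top; its moment arm is the height L sinθ = 3.5·sin74° = 3.364 m, counterclockwise.
Setting net torque to zero: N × 3.364 = 586.6 → N = 174.4 N.
ΣFx = 0 ⇒ f = N_wall = 174.4 N. ΣFy = 0 ⇒ N_floor = 1190 N.
μ_min = f / N_floor = 174.4 / 1190 = 0.147.

μ_min ≈ 0.147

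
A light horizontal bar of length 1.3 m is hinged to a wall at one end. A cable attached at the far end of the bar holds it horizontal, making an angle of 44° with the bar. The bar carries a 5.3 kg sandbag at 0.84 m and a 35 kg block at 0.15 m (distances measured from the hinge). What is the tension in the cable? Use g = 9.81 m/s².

T ≈ 105 N

Sum moments about the hinge (the unknown hinge reaction has zero arm there).
Sandbag: 5.3 × 9.81 = 51.99 N down at 0.84 m → arm 0.84 m, τ = 51.99 × 0.84 = 43.67 N·m clockwise.
Block: 35 × 9.81 = 343.4 N down at 0.15 m → arm 0.15 m, τ = 343.4 × 0.15 = 51.51 N·m clockwise.
Total clockwise load moment = 95.18 N·m.
The cable tension T acts at 1.3 m; only its component perpendicular to the bar, T sinθ, produces torque. sin 44° = 0.6947.
Στ = 0 ⇒ T × 1.3 × 0.6947 = 95.18 ⇒ T = 95.18 / 0.9031 = 105 N.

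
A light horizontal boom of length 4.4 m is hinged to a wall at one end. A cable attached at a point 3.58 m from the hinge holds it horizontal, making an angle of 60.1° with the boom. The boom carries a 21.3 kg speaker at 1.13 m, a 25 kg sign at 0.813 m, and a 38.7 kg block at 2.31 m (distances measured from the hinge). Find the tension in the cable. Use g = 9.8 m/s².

Taking torques about the hinge:
Speaker: 21.3 × 9.8 = 208.7 N down at 1.13 m → arm 1.13 m, τ = 208.7 × 1.13 = 235.8 N·m clockwise.
Sign: 25 × 9.8 = 245 N down at 0.813 m → arm 0.813 m, τ = 245 × 0.813 = 199.2 N·m clockwise.
Block: 38.7 × 9.8 = 379.3 N down at 2.31 m → arm 2.31 m, τ = 379.3 × 2.31 = 876.2 N·m clockwise.
Total clockwise load moment = 1311 N·m.
The cable tension T acts at 3.58 m; only its component perpendicular to the boom, T sinθ, produces torque. sin 60.1° = 0.8669.
Στ = 0 ⇒ T × 3.58 × 0.8669 = 1311 ⇒ T = 1311 / 3.104 = 422 N.

T ≈ 422 N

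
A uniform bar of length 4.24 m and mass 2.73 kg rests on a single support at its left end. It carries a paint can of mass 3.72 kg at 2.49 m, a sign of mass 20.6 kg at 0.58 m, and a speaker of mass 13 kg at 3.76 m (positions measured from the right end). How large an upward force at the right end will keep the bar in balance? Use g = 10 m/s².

F ≈ 222 N

Take moments about the left end.
Beam weight: 2.73 × 10 = 27.3 N down at 2.12 m → arm 2.12 m, τ = 27.3 × 2.12 = 57.88 N·m clockwise.
Paint can: 3.72 × 10 = 37.2 N down at 2.49 m → arm 1.75 m, τ = 37.2 × 1.75 = 65.1 N·m clockwise.
Sign: 20.6 × 10 = 206 N down at 0.58 m → arm 3.66 m, τ = 206 × 3.66 = 754 N·m clockwise.
Speaker: 13 × 10 = 130 N down at 3.76 m → arm 0.48 m, τ = 130 × 0.48 = 62.4 N·m clockwise.
Net moment of the loads = 939.4 N·m clockwise.
The upward force F acts at the right end, arm 4.24 m, giving F × 4.24 counterclockwise.
Setting net torque to zero: F × 4.24 = 939.4 → F = 939.4 / 4.24 = 222 N.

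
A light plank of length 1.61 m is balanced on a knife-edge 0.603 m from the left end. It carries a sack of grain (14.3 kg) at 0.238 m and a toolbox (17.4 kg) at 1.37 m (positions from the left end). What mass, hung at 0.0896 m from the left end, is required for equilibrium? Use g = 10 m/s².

About the knife-edge (at 0.603 m from the left end):
Sack of grain: 14.3 × 10 = 143 N down at 0.238 m → arm 0.365 m, τ = 143 × 0.365 = 52.2 N·m counterclockwise.
Toolbox: 17.4 × 10 = 174 N down at 1.37 m → arm 0.767 m, τ = 174 × 0.767 = 133.5 N·m clockwise.
Net moment of known loads = 81.3 N·m clockwise.
An unknown mass m at 0.0896 m has arm 0.5134 m; its moment is m·g·0.5134 counterclockwise.
Balancing moments: m × 10 × 0.5134 = 81.3, giving m = 81.3 / (10 × 0.5134) = 15.8 kg.

m ≈ 15.8 kg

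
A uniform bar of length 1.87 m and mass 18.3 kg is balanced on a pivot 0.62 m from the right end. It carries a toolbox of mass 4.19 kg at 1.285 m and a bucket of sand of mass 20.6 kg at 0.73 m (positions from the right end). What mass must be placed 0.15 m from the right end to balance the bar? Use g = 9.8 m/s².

m ≈ 23 kg

Taking torques about the pivot (at 0.62 m from the right end):
Beam weight: 18.3 × 9.8 = 179.3 N down at 0.935 m → arm 0.315 m, τ = 179.3 × 0.315 = 56.48 N·m counterclockwise.
Toolbox: 4.19 × 9.8 = 41.06 N down at 1.285 m → arm 0.665 m, τ = 41.06 × 0.665 = 27.3 N·m counterclockwise.
Bucket of sand: 20.6 × 9.8 = 201.9 N down at 0.73 m → arm 0.11 m, τ = 201.9 × 0.11 = 22.21 N·m counterclockwise.
Net moment of known loads = 106 N·m counterclockwise.
An unknown mass m at 0.15 m has arm 0.47 m; its moment is m·g·0.47 clockwise.
Setting net torque to zero: m × 9.8 × 0.47 = 106 → m = 106 / (9.8 × 0.47) = 23 kg.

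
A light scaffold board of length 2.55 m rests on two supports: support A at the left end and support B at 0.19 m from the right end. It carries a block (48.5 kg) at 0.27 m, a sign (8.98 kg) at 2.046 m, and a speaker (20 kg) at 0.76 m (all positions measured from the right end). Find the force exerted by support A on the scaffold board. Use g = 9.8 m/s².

R_A ≈ 133 N

Sum moments about support B (its reaction then has zero moment arm).
Block: 48.5 × 9.8 = 475.3 N down at 0.27 m → arm 0.08 m, τ = 475.3 × 0.08 = 38.02 N·m counterclockwise.
Sign: 8.98 × 9.8 = 88 N down at 2.046 m → arm 1.856 m, τ = 88 × 1.856 = 163.3 N·m counterclockwise.
Speaker: 20 × 9.8 = 196 N down at 0.76 m → arm 0.57 m, τ = 196 × 0.57 = 111.7 N·m counterclockwise.
Net load moment about support B = 313 N·m counterclockwise.
Reaction R at support A is upward at 2.55 m, arm 2.36 m → moment R × 2.36 clockwise.
Στ = 0 ⇒ R × 2.36 = 313 ⇒ R = 133 N.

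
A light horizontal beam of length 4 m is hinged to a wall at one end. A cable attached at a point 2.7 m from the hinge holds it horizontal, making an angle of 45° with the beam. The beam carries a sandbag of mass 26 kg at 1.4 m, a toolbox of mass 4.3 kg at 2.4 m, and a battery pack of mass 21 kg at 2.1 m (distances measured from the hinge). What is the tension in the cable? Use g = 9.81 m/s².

T ≈ 467 N

About the hinge:
Sandbag: 26 × 9.81 = 255.1 N down at 1.4 m → arm 1.4 m, τ = 255.1 × 1.4 = 357.1 N·m clockwise.
Toolbox: 4.3 × 9.81 = 42.18 N down at 2.4 m → arm 2.4 m, τ = 42.18 × 2.4 = 101.2 N·m clockwise.
Battery pack: 21 × 9.81 = 206 N down at 2.1 m → arm 2.1 m, τ = 206 × 2.1 = 432.6 N·m clockwise.
Total clockwise load moment = 890.9 N·m.
The cable tension T acts at 2.7 m; only its component perpendicular to the beam, T sinθ, produces torque. sin 45° = 0.7071.
Balancing moments: T × 2.7 × 0.7071 = 890.9, giving T = 890.9 / 1.909 = 467 N.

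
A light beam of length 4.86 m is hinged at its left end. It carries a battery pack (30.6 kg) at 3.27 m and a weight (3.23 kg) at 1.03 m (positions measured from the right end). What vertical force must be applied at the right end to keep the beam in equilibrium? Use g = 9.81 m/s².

Choose the left end as the axis so the unknown pivot reaction has zero arm there.
Battery pack: 30.6 × 9.81 = 300.2 N down at 3.27 m → arm 1.59 m, τ = 300.2 × 1.59 = 477.3 N·m clockwise.
Weight: 3.23 × 9.81 = 31.69 N down at 1.03 m → arm 3.83 m, τ = 31.69 × 3.83 = 121.4 N·m clockwise.
Net moment of the loads = 598.7 N·m clockwise.
The upward force F acts at the right end, arm 4.86 m, giving F × 4.86 counterclockwise.
Στ = 0 ⇒ F × 4.86 = 598.7 ⇒ F = 598.7 / 4.86 = 123 N.

F ≈ 123 N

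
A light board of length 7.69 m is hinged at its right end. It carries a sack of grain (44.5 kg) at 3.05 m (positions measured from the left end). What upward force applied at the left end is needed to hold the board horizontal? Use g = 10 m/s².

Take moments about the right end.
Sack of grain: 44.5 × 10 = 445 N down at 3.05 m → arm 4.64 m, τ = 445 × 4.64 = 2065 N·m counterclockwise.
Net moment of the loads = 2065 N·m counterclockwise.
The upward force F acts at the left end, arm 7.69 m, giving F × 7.69 clockwise.
Balancing moments: F × 7.69 = 2065, giving F = 2065 / 7.69 = 269 N.

F ≈ 269 N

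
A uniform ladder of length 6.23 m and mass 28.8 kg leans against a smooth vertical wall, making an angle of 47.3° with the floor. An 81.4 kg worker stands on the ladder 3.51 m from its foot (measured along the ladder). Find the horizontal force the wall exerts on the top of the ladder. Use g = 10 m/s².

N_wall ≈ 556 N

Take moments about the foot of the ladder.
Ladder weight 28.8×10 = 288 N acts at 3.115 m along the ladder; its horizontal arm is 3.115·cos47.3° = 2.112 m → τ = 608.3 N·m clockwise.
Worker: 81.4×10 = 814 N at 3.51 m → arm 2.38 m → τ = 1937 N·m clockwise.
Wall normal N acts horizontally at the top; its moment arm is the height L sinθ = 6.23·sin47.3° = 4.579 m, counterclockwise.
Balancing moments: N × 4.579 = 2545, giving N = 556 N.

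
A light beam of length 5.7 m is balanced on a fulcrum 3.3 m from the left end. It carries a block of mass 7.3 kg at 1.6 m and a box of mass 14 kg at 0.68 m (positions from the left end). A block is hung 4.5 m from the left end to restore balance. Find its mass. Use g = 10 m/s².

Sum moments about the fulcrum (at 3.3 m from the left end) (the support reaction has zero arm there).
Block: 7.3 × 10 = 73 N down at 1.6 m → arm 1.7 m, τ = 73 × 1.7 = 124.1 N·m counterclockwise.
Box: 14 × 10 = 140 N down at 0.68 m → arm 2.62 m, τ = 140 × 2.62 = 366.8 N·m counterclockwise.
Net moment of known loads = 490.9 N·m counterclockwise.
An unknown mass m at 4.5 m has arm 1.2 m; its moment is m·g·1.2 clockwise.
For rotational equilibrium, m × 10 × 1.2 = 490.9, so m = 490.9 / (10 × 1.2) = 40.9 kg.

m ≈ 40.9 kg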